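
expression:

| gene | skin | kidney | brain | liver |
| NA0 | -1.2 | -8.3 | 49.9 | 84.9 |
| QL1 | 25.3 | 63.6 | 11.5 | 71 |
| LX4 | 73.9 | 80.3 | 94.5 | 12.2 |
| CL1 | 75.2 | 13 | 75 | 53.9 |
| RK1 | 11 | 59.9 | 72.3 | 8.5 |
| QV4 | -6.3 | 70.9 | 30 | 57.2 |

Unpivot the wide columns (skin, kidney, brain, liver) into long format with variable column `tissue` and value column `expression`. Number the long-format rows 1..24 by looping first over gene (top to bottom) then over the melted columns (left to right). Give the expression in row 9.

73.9

24 rows total (6 × 4). Row 9: index ⌊(9-1)/4⌋ = 2 into gene → LX4; (9-1) mod 4 = 0 into the melted columns → skin.
So row 9 is (LX4, skin, 73.9); expression = 73.9.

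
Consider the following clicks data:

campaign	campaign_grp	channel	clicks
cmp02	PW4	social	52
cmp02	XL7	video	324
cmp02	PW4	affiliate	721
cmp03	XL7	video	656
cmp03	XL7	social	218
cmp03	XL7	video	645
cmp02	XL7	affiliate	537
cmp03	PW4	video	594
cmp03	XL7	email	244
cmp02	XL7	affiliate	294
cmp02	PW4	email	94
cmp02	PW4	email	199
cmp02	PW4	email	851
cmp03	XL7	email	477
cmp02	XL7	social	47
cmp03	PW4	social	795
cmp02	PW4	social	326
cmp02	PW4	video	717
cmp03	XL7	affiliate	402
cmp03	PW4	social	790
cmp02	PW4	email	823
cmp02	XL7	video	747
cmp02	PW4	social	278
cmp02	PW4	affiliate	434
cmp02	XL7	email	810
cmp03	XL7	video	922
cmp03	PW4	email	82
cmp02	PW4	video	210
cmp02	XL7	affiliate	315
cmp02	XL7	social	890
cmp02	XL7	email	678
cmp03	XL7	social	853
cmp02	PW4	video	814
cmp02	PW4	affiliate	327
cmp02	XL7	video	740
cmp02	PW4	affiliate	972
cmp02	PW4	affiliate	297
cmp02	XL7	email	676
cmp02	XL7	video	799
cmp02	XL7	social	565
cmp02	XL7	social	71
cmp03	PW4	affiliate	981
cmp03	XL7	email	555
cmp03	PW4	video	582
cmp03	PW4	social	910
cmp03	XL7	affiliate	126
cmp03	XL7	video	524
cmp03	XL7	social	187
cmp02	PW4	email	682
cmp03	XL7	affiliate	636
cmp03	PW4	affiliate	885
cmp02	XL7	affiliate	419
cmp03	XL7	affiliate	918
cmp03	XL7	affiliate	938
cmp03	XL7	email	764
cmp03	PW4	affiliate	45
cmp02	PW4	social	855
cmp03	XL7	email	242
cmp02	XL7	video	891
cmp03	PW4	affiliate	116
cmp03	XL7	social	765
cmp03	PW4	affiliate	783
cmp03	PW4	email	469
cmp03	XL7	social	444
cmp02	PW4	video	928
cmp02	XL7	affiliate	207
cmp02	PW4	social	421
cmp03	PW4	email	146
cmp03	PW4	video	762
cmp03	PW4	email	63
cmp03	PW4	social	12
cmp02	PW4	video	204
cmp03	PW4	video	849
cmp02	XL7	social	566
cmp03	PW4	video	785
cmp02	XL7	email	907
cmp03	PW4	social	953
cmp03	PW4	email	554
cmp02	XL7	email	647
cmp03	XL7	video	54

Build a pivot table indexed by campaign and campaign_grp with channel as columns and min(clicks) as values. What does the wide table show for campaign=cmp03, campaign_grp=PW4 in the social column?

Rows with campaign=cmp03, campaign_grp=PW4 and channel=social: clicks values are 795, 790, 910, 12, 953.
min(795, 790, 910, 12, 953) = 12.

12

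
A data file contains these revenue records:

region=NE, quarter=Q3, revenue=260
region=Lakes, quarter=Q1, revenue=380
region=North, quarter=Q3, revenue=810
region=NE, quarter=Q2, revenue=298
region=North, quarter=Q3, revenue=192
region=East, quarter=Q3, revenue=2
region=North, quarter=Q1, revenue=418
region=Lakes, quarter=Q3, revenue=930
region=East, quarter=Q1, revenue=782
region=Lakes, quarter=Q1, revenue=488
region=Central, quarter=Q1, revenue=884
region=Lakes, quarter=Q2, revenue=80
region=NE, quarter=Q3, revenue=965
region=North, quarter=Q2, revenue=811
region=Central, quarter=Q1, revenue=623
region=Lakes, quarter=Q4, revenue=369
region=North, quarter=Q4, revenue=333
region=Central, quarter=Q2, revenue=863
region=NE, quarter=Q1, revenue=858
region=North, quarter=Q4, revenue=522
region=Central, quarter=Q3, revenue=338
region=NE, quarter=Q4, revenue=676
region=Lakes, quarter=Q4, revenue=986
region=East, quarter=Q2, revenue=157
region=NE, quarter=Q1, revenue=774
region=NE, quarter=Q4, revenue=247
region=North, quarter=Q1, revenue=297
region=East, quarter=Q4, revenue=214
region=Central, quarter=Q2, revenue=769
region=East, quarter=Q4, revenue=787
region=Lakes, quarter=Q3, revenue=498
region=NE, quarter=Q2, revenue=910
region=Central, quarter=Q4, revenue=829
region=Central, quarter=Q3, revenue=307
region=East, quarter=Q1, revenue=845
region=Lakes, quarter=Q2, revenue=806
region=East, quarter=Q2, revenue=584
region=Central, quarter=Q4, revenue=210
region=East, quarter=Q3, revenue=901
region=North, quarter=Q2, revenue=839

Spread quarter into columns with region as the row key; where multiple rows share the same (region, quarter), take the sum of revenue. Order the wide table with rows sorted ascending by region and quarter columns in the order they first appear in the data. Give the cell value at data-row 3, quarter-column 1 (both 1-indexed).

1428

With rows sorted ascending by region, row 3 is region=Lakes. quarter columns in first-appearance order: Q3, Q1, Q2, Q4; column 1 is Q3.
Long rows with region=Lakes, quarter=Q3: 930 + 498 = 1428.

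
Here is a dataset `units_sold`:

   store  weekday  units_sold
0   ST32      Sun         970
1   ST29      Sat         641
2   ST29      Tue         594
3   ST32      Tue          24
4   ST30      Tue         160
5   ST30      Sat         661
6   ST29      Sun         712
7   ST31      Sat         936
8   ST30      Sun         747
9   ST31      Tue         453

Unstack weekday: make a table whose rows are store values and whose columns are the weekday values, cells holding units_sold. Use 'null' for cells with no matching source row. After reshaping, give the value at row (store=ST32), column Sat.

No long-format row has store=ST32 and weekday=Sat, so the cell is null.

null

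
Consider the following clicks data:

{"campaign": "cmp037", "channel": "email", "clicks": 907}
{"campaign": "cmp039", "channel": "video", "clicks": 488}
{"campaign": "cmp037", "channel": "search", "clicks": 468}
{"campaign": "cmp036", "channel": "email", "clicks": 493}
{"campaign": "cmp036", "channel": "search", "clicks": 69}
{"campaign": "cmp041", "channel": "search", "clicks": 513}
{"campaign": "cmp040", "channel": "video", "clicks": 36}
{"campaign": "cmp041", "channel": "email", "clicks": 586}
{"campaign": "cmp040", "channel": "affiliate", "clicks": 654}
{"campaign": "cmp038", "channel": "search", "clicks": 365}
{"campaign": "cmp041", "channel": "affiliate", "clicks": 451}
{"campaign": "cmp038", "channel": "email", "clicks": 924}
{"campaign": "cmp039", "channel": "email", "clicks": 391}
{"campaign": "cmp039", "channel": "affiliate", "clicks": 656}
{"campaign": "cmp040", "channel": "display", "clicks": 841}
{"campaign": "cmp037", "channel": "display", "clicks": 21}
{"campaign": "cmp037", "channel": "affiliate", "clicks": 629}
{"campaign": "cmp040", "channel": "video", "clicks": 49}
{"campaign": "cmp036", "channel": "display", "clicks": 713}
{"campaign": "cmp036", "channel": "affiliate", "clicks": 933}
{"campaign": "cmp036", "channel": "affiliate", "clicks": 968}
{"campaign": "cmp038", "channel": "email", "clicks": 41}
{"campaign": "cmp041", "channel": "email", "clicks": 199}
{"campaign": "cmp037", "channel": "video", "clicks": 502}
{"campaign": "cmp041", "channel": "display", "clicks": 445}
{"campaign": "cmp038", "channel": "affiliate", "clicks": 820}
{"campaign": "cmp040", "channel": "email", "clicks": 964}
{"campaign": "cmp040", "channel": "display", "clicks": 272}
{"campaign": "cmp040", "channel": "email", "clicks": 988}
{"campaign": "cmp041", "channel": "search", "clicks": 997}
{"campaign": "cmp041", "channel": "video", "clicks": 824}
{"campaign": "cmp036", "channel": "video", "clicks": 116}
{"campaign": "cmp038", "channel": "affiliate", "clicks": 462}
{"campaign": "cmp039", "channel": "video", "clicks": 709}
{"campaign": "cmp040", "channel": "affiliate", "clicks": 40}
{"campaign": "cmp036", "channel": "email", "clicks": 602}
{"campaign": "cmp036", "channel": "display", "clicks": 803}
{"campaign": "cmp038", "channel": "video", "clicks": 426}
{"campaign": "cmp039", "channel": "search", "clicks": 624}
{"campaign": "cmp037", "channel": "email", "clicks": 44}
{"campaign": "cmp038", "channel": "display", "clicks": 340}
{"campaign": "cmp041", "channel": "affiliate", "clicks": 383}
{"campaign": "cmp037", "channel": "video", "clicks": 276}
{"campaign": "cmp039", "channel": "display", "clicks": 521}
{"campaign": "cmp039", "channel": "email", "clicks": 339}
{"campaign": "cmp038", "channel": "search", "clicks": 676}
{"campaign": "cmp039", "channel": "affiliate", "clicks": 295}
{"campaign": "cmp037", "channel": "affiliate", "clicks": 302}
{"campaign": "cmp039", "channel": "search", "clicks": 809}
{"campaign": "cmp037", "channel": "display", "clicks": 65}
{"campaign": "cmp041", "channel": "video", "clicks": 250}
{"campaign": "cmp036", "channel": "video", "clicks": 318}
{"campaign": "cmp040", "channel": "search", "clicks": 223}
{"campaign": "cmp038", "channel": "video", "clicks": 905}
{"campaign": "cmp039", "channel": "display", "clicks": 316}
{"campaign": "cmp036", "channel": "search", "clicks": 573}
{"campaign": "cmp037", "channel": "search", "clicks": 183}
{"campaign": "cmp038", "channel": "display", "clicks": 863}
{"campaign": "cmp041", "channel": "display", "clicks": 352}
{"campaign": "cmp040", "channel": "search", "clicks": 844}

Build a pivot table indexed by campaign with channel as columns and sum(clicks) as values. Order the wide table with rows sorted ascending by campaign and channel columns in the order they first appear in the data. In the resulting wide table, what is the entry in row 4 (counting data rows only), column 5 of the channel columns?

837

With rows sorted ascending by campaign, row 4 is campaign=cmp039. channel columns in first-appearance order: email, video, search, affiliate, display; column 5 is display.
Long rows with campaign=cmp039, channel=display: 521 + 316 = 837.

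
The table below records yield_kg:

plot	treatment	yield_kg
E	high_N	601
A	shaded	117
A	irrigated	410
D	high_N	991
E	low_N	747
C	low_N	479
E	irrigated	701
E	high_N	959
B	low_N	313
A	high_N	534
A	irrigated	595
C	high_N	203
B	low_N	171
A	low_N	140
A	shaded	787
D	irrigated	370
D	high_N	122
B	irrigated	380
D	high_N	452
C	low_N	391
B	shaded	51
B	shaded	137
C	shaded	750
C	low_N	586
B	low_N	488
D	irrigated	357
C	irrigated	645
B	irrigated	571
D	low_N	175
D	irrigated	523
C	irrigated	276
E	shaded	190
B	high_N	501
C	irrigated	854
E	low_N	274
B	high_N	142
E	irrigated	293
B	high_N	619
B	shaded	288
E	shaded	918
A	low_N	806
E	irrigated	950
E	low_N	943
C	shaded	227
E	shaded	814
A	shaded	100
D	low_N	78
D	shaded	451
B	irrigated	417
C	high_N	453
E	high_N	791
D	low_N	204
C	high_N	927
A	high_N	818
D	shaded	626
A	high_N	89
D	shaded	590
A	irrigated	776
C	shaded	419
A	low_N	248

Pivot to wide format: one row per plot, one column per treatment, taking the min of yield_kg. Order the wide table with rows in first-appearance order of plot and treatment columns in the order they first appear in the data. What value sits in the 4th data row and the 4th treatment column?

391

With rows in first-appearance order of plot, row 4 is plot=C. treatment columns in first-appearance order: high_N, shaded, irrigated, low_N; column 4 is low_N.
Long rows with plot=C, treatment=low_N: min(479, 391, 586) = 391.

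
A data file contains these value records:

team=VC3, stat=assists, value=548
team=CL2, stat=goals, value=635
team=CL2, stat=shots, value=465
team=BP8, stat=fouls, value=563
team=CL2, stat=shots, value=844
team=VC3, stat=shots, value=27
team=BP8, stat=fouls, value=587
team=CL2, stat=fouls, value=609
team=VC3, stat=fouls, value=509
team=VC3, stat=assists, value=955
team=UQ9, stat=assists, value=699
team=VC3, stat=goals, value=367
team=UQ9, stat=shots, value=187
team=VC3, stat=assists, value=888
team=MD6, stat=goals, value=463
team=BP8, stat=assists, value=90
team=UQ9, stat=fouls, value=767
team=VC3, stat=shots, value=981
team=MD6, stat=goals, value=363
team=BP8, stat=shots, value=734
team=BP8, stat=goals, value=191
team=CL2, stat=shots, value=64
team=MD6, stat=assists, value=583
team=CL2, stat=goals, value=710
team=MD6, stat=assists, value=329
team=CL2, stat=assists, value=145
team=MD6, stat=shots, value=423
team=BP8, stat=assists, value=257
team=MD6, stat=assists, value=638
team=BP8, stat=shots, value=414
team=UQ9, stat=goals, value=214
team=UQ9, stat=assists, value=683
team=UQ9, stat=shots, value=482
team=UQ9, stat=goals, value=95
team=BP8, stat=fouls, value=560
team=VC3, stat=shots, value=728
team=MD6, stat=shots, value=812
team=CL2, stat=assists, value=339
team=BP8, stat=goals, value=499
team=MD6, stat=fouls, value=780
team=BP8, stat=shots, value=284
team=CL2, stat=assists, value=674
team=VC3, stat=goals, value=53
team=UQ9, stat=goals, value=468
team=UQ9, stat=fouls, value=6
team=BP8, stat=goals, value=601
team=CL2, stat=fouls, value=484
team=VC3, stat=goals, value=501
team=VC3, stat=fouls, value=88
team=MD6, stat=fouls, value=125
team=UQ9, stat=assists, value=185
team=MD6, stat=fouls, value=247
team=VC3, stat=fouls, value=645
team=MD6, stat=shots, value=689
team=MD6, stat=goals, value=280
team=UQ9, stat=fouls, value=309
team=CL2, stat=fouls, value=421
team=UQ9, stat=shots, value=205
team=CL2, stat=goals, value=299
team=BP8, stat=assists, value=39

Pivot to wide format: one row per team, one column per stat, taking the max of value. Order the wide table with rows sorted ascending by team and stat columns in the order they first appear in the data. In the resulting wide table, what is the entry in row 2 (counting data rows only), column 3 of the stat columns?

844

With rows sorted ascending by team, row 2 is team=CL2. stat columns in first-appearance order: assists, goals, shots, fouls; column 3 is shots.
Long rows with team=CL2, stat=shots: max(465, 844, 64) = 844.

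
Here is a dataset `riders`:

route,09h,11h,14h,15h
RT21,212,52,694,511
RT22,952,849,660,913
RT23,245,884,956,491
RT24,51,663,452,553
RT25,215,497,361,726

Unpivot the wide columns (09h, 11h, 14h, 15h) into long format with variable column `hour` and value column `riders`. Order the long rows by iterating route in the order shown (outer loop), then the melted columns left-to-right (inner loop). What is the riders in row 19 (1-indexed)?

20 rows total (5 × 4). Row 19: index ⌊(19-1)/4⌋ = 4 into route → RT25; (19-1) mod 4 = 2 into the melted columns → 14h.
So row 19 is (RT25, 14h, 361); riders = 361.

361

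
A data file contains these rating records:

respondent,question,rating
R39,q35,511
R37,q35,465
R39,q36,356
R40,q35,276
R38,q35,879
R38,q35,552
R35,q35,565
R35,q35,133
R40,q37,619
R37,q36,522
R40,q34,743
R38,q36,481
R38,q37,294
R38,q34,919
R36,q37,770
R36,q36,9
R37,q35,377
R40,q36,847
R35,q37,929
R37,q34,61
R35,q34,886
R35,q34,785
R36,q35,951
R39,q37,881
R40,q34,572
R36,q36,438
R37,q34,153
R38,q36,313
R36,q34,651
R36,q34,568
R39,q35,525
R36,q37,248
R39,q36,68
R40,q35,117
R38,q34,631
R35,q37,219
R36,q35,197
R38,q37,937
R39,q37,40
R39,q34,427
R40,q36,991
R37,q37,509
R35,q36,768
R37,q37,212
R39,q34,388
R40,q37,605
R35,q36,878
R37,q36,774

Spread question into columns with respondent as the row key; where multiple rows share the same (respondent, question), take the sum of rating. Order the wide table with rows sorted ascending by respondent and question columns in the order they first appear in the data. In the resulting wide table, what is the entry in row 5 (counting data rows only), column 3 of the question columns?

With rows sorted ascending by respondent, row 5 is respondent=R39. question columns in first-appearance order: q35, q36, q37, q34; column 3 is q37.
Long rows with respondent=R39, question=q37: 881 + 40 = 921.

921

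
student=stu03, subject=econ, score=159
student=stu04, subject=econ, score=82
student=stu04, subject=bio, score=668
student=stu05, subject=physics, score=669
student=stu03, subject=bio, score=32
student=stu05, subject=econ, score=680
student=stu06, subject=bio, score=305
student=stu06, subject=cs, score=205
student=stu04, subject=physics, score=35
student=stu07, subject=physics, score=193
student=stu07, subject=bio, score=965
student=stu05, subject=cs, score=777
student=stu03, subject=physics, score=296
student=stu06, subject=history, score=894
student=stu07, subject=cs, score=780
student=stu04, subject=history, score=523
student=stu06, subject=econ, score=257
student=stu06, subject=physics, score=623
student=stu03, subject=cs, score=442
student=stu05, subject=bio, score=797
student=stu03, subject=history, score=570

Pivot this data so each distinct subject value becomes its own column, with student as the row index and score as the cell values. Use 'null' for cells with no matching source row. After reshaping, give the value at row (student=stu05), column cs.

The long row with student=stu05, subject=cs has score=777.

777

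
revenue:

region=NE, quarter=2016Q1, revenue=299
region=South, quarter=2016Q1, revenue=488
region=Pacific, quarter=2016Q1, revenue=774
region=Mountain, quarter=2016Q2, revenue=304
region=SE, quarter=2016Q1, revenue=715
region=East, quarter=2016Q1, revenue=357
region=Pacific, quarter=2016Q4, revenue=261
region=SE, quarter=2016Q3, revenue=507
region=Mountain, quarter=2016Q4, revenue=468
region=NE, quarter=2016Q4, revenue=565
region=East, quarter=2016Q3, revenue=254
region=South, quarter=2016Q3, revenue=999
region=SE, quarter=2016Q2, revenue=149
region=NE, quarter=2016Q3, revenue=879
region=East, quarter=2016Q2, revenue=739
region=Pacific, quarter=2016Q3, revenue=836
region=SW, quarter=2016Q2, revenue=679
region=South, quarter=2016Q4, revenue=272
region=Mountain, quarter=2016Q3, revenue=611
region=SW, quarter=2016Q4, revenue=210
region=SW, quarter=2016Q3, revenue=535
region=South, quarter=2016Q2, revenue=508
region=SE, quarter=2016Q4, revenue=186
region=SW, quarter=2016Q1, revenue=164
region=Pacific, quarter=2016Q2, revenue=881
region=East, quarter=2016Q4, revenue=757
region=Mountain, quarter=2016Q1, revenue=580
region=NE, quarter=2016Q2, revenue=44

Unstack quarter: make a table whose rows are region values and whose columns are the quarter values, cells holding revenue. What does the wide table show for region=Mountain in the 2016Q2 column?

Wide layout: rows indexed by region, columns are the 4 distinct quarter values (2016Q1, 2016Q2, 2016Q4, 2016Q3).
Cell (region=Mountain, quarter=2016Q2) draws from the long row where region=Mountain and quarter=2016Q2, which has revenue=304.

304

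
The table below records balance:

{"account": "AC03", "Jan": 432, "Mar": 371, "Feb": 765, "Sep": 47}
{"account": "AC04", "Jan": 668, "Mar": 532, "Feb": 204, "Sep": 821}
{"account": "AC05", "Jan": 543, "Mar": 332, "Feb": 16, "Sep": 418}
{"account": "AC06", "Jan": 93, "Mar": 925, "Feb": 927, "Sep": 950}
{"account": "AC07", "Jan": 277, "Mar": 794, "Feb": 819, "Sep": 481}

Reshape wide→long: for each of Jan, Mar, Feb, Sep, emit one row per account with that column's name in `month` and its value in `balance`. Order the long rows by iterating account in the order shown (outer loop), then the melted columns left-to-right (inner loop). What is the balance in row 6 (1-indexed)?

20 rows total (5 × 4). Row 6: index ⌊(6-1)/4⌋ = 1 into account → AC04; (6-1) mod 4 = 1 into the melted columns → Mar.
So row 6 is (AC04, Mar, 532); balance = 532.

532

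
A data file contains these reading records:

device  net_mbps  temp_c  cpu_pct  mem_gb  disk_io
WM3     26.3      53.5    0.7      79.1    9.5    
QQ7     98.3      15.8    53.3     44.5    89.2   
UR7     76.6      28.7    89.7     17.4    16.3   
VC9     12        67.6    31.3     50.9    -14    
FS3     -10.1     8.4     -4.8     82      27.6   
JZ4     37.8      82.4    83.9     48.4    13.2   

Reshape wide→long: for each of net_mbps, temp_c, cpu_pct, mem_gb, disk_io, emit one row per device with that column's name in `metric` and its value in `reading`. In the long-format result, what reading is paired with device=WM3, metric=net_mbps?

Unpivoting turns each (device, wide-column) pair into one long row.
The wide cell at row WM3, column net_mbps holds 26.3, so the long row (WM3, net_mbps) has reading=26.3.

26.3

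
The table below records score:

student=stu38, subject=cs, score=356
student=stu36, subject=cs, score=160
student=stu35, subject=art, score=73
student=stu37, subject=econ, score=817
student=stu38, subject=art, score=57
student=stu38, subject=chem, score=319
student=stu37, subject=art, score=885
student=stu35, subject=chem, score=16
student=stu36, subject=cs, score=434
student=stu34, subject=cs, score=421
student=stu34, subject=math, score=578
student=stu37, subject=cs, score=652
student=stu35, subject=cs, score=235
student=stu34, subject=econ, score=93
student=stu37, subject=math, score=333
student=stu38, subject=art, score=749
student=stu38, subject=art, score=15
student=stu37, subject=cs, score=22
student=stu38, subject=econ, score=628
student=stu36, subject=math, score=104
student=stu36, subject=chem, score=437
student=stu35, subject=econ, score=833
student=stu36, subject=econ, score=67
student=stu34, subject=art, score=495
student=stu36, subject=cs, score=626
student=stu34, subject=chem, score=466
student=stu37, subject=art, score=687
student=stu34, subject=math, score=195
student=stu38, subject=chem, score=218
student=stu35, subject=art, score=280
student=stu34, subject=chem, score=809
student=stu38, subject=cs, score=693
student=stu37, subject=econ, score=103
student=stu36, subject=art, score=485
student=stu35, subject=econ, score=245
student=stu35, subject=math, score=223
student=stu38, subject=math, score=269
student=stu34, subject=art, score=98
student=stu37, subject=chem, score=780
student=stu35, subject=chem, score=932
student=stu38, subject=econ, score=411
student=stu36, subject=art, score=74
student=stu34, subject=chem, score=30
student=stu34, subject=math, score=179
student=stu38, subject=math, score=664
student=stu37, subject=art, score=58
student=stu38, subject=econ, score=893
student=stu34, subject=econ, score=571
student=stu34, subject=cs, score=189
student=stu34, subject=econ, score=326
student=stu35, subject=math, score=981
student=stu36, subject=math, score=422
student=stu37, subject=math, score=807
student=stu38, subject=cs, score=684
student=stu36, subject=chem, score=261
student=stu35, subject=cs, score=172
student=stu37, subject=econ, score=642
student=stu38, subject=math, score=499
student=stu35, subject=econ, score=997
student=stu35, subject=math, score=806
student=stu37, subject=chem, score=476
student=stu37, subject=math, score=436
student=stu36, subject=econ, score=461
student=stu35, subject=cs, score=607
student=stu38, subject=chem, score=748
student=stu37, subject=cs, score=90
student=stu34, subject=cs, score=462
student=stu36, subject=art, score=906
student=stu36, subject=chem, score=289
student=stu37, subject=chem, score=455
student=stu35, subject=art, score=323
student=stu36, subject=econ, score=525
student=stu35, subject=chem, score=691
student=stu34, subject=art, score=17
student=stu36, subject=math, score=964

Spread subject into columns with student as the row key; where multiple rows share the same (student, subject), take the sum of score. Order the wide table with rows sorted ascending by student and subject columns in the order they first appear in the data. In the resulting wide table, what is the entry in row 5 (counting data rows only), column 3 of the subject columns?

1932

With rows sorted ascending by student, row 5 is student=stu38. subject columns in first-appearance order: cs, art, econ, chem, math; column 3 is econ.
Long rows with student=stu38, subject=econ: 628 + 411 + 893 = 1932.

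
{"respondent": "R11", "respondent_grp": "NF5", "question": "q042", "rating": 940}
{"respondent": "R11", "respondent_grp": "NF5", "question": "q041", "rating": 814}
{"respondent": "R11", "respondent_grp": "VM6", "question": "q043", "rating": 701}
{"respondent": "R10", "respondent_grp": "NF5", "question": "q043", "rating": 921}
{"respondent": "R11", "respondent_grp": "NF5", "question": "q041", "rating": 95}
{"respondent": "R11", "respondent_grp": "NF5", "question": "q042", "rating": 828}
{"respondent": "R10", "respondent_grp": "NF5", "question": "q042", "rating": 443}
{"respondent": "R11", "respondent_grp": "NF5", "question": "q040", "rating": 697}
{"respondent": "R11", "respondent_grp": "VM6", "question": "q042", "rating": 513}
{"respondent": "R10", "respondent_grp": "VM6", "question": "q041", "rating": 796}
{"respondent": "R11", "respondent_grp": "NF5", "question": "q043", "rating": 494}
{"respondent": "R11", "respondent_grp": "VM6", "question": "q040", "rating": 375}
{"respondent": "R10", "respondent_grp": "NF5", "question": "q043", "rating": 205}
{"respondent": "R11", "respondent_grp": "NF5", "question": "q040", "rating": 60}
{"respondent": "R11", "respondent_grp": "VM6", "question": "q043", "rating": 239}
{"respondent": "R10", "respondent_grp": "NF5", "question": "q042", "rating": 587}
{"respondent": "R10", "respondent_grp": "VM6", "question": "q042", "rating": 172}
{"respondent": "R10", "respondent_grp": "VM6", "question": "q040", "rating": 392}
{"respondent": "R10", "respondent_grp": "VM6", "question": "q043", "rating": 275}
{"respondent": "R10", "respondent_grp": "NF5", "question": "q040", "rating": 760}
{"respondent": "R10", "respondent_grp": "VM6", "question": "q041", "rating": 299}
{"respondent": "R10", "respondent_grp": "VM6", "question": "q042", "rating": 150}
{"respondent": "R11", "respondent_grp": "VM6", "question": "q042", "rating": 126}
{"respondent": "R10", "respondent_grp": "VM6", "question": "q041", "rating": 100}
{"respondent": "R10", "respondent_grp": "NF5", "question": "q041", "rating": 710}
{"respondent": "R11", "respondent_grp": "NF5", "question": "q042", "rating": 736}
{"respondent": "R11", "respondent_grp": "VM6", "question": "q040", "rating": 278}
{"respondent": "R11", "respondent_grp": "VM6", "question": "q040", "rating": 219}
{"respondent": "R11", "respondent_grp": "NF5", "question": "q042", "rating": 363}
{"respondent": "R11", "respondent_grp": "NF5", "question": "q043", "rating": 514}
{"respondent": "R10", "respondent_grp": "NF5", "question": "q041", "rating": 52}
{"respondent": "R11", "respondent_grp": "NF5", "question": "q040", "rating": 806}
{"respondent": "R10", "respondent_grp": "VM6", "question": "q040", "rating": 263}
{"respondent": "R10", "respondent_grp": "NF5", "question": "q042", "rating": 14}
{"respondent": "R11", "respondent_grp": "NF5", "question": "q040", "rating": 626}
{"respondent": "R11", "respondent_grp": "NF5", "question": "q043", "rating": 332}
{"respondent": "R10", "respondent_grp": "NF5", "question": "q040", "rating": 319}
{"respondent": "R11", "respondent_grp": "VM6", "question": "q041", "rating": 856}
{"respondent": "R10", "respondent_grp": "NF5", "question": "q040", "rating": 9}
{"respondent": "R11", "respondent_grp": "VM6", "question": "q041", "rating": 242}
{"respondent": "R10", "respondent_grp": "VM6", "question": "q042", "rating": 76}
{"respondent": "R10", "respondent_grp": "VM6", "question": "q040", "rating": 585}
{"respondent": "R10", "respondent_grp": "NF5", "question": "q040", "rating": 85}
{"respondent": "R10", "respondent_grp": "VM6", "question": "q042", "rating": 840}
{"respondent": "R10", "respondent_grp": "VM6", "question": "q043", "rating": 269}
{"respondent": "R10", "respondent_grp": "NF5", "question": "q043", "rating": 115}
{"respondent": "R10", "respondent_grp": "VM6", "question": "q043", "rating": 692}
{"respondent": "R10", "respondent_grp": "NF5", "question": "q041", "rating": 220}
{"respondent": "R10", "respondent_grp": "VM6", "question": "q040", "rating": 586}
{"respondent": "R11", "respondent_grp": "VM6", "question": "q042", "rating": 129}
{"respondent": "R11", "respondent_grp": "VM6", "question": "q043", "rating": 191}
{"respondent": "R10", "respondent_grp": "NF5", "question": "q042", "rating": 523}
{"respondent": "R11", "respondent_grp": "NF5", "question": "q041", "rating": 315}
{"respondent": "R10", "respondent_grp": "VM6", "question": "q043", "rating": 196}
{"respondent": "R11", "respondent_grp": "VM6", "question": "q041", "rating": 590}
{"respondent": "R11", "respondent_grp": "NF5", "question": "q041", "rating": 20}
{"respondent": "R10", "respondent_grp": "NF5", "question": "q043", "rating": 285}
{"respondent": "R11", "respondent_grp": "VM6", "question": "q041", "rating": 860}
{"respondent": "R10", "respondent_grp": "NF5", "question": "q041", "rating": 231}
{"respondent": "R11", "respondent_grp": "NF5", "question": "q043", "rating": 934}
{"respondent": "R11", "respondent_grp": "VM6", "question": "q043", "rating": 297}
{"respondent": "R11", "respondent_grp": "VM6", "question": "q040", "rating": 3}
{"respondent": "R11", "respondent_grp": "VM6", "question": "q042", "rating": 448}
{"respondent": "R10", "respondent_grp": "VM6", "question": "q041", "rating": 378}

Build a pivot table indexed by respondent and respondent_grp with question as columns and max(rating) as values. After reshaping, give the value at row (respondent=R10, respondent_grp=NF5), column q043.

921

Rows with respondent=R10, respondent_grp=NF5 and question=q043: rating values are 921, 205, 115, 285.
max(921, 205, 115, 285) = 921.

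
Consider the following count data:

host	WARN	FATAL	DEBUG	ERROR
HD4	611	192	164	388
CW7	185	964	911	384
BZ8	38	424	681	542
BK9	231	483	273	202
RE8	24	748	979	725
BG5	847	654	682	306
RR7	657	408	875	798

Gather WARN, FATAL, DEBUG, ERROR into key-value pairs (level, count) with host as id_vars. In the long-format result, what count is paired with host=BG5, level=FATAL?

Unpivoting turns each (host, wide-column) pair into one long row.
The wide cell at row BG5, column FATAL holds 654, so the long row (BG5, FATAL) has count=654.

654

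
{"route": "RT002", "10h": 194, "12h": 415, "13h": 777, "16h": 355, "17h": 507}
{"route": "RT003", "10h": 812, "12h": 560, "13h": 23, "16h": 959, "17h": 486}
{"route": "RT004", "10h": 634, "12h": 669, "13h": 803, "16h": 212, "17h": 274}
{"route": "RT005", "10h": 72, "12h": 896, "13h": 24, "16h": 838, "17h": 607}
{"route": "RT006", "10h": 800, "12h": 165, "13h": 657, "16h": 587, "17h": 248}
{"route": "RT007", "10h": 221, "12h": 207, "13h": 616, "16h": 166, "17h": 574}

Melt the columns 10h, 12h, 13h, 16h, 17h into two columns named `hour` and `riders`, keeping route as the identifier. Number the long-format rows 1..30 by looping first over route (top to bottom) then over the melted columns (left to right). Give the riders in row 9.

959

30 rows total (6 × 5). Row 9: index ⌊(9-1)/5⌋ = 1 into route → RT003; (9-1) mod 5 = 3 into the melted columns → 16h.
So row 9 is (RT003, 16h, 959); riders = 959.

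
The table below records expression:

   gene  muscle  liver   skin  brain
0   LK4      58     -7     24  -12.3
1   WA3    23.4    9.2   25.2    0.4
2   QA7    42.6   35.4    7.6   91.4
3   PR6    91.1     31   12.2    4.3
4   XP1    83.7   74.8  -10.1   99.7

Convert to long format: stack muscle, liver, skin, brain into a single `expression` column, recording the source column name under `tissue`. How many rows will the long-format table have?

5 gene values × 4 melted columns = 20 rows.

20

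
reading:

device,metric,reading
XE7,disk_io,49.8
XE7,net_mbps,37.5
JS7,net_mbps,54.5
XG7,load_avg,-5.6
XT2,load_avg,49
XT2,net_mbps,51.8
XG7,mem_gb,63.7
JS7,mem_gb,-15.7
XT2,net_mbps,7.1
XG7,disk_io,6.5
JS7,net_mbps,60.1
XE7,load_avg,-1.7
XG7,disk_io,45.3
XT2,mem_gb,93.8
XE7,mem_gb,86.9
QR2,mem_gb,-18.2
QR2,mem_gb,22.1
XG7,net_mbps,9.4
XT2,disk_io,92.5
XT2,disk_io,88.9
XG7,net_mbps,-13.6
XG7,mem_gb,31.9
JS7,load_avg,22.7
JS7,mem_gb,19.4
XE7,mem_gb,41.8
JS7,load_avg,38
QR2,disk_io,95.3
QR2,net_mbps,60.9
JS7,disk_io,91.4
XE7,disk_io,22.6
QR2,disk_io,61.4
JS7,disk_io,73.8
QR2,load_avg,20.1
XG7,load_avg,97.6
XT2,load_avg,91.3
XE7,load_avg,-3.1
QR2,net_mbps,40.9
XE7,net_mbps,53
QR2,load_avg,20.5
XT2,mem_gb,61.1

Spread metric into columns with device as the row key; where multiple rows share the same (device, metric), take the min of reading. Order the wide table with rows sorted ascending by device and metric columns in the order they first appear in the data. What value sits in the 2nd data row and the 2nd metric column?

With rows sorted ascending by device, row 2 is device=QR2. metric columns in first-appearance order: disk_io, net_mbps, load_avg, mem_gb; column 2 is net_mbps.
Long rows with device=QR2, metric=net_mbps: min(60.9, 40.9) = 40.9.

40.9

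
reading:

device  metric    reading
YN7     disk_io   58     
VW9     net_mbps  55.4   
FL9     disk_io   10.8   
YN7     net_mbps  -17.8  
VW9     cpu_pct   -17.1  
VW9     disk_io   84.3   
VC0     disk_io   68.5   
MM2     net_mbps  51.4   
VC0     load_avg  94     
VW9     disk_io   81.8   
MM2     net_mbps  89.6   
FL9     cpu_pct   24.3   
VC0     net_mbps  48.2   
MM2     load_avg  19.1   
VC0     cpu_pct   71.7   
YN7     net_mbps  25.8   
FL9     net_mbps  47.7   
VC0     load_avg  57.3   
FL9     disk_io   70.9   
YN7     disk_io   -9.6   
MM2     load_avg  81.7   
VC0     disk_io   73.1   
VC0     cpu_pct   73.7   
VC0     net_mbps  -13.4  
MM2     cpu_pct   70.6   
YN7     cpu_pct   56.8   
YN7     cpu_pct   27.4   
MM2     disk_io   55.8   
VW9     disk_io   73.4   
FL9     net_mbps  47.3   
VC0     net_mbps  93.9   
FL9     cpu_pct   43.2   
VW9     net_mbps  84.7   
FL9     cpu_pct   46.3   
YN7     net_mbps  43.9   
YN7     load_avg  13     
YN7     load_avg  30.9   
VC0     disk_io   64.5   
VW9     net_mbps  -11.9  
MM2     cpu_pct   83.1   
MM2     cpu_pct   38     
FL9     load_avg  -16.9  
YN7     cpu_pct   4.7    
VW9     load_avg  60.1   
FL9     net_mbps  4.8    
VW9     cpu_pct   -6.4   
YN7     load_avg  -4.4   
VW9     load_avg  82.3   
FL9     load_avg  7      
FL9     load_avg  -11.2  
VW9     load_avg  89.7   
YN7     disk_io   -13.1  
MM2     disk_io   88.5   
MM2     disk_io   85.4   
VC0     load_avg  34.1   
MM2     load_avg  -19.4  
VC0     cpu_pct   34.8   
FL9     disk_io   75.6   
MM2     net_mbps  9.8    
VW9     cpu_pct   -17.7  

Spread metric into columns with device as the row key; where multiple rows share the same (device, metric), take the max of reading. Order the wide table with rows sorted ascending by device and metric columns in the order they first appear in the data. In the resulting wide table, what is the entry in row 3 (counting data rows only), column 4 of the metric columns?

94

With rows sorted ascending by device, row 3 is device=VC0. metric columns in first-appearance order: disk_io, net_mbps, cpu_pct, load_avg; column 4 is load_avg.
Long rows with device=VC0, metric=load_avg: max(94, 57.3, 34.1) = 94.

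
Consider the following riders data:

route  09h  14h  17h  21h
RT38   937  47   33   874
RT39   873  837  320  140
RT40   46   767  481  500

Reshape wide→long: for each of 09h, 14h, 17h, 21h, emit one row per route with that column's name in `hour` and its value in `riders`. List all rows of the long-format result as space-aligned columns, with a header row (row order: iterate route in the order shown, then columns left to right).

Each (route, column) pair becomes one row: 3 × 4 = 12 rows.
For example, (RT38, 09h) → riders=937.

route  hour  riders
RT38   09h   937   
RT38   14h   47    
RT38   17h   33    
RT38   21h   874   
RT39   09h   873   
RT39   14h   837   
RT39   17h   320   
RT39   21h   140   
RT40   09h   46    
RT40   14h   767   
RT40   17h   481   
RT40   21h   500   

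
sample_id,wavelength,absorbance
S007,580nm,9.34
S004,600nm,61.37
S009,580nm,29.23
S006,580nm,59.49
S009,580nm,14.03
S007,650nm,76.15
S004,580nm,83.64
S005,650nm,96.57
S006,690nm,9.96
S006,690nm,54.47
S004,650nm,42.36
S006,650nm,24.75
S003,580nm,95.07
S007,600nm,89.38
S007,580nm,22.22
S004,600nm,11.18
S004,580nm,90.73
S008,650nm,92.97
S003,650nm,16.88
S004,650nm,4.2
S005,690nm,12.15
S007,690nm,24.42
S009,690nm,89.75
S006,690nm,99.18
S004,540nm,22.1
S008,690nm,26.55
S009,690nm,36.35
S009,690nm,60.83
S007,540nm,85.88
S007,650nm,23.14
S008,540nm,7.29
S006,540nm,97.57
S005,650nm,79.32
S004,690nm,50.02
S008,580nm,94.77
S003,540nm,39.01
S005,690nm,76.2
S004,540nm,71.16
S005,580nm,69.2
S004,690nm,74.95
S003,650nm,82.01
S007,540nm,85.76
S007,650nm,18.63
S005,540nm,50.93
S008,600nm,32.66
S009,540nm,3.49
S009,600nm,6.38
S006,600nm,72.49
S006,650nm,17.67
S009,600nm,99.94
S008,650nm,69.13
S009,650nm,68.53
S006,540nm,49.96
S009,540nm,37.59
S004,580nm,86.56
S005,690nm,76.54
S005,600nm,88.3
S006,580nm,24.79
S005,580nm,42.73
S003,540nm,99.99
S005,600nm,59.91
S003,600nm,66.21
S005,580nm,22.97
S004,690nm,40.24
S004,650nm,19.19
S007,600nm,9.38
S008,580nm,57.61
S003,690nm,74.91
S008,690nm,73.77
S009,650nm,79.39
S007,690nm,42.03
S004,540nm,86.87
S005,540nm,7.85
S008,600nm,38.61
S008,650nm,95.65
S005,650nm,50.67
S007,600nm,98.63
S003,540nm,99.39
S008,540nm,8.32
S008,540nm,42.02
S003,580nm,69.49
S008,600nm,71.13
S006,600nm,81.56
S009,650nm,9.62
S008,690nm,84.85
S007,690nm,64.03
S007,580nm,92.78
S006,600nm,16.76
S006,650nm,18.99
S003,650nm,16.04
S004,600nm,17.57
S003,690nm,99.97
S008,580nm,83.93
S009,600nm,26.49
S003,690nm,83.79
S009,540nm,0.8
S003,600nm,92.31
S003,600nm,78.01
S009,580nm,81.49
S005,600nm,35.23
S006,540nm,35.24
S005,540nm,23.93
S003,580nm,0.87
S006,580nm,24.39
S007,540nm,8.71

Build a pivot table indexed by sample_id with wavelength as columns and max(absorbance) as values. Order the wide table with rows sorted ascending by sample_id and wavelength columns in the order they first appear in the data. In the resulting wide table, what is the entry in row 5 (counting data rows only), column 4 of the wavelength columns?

64.03

With rows sorted ascending by sample_id, row 5 is sample_id=S007. wavelength columns in first-appearance order: 580nm, 600nm, 650nm, 690nm, 540nm; column 4 is 690nm.
Long rows with sample_id=S007, wavelength=690nm: max(24.42, 42.03, 64.03) = 64.03.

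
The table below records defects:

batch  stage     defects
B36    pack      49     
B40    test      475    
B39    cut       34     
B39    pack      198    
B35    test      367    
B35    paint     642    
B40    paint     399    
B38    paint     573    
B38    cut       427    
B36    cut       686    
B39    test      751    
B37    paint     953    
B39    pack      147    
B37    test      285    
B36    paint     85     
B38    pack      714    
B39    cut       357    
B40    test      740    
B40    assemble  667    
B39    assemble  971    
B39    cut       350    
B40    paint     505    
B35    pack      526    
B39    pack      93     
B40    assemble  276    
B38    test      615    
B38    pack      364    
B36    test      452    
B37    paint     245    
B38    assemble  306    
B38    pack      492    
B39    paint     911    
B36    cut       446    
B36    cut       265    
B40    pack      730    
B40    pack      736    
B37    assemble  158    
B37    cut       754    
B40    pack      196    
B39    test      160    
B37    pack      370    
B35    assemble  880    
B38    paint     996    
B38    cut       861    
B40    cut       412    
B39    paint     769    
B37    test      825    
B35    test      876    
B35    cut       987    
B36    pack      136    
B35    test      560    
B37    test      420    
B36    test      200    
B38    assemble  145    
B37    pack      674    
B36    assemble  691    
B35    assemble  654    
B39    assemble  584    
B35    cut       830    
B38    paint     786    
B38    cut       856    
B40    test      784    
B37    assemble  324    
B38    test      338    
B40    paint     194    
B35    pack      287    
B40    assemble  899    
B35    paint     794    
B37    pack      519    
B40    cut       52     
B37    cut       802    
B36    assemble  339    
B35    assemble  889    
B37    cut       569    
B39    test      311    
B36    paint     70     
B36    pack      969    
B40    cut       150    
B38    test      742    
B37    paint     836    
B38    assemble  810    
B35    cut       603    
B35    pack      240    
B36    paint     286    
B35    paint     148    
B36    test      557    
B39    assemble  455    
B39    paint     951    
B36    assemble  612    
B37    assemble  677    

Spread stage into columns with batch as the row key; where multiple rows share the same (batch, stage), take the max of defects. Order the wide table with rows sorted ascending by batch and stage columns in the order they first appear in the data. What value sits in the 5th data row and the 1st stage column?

With rows sorted ascending by batch, row 5 is batch=B39. stage columns in first-appearance order: pack, test, cut, paint, assemble; column 1 is pack.
Long rows with batch=B39, stage=pack: max(198, 147, 93) = 198.

198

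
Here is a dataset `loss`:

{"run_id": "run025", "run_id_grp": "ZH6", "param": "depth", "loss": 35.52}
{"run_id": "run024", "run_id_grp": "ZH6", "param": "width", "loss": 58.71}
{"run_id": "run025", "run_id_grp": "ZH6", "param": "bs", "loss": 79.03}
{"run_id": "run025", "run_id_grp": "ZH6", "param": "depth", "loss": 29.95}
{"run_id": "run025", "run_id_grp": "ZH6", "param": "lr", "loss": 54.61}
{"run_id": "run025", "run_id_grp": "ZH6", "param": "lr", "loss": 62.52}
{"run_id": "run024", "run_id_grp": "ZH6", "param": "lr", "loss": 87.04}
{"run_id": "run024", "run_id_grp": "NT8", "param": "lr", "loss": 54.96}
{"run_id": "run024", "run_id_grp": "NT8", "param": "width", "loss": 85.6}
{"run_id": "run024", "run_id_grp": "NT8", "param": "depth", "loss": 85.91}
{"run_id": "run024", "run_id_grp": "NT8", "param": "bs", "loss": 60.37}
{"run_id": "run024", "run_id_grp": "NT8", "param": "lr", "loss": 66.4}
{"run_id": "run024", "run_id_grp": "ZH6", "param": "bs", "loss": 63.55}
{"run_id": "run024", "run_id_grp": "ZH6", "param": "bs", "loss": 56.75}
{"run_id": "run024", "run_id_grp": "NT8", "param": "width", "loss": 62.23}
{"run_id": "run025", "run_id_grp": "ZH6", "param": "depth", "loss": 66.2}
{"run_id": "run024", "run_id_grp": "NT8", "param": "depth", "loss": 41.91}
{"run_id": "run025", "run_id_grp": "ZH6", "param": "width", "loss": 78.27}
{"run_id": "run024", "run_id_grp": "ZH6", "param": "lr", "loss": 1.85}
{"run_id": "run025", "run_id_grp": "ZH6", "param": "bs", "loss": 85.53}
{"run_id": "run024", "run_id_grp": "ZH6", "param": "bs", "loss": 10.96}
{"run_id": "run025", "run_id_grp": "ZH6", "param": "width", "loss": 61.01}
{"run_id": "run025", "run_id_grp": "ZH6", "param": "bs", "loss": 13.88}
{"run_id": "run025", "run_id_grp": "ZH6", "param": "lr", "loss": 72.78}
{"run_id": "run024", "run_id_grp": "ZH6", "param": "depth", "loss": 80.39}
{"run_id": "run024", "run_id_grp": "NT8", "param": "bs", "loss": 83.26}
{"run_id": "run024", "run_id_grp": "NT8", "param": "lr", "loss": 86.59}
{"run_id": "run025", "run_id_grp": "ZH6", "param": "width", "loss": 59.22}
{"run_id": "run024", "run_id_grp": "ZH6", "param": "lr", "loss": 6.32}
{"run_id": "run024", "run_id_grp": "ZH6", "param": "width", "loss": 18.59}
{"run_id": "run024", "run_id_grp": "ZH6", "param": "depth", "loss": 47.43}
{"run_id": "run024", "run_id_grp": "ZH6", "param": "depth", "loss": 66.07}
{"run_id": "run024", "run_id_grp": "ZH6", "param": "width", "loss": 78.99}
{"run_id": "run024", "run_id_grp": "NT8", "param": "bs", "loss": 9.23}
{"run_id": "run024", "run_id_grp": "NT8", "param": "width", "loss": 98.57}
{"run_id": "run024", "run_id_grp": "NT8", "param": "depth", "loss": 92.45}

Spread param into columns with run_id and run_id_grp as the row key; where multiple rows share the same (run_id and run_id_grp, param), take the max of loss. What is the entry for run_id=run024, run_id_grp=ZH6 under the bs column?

63.55

Rows with run_id=run024, run_id_grp=ZH6 and param=bs: loss values are 63.55, 56.75, 10.96.
max(63.55, 56.75, 10.96) = 63.55.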